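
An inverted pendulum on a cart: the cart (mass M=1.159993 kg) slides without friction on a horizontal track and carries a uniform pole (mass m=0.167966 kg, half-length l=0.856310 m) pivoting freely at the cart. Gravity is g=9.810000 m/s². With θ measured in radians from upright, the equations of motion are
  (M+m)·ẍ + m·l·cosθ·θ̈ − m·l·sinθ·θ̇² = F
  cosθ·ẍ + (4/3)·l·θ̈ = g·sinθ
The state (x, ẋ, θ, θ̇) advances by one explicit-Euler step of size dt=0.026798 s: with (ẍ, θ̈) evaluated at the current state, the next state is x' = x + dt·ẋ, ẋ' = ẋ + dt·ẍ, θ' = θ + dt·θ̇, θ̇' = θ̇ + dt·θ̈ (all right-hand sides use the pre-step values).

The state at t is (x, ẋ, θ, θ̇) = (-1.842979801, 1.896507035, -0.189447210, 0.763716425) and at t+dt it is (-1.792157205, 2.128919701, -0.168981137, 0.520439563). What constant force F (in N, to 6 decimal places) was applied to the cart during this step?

F = 10.250509 N

ẍ = (ẋ'−ẋ)/dt = (2.128919701−1.896507035)/0.026798 = 8.672762
θ̈ = (θ̇'−θ̇)/dt = (0.520439563−0.763716425)/0.026798 = -9.078172
sinθ=-0.188316, cosθ=0.982108
F = (M+m)·ẍ + m·l·cosθ·θ̈ − m·l·sinθ·θ̇² = 11.517072 + -1.282361 − -0.015798 = 10.250509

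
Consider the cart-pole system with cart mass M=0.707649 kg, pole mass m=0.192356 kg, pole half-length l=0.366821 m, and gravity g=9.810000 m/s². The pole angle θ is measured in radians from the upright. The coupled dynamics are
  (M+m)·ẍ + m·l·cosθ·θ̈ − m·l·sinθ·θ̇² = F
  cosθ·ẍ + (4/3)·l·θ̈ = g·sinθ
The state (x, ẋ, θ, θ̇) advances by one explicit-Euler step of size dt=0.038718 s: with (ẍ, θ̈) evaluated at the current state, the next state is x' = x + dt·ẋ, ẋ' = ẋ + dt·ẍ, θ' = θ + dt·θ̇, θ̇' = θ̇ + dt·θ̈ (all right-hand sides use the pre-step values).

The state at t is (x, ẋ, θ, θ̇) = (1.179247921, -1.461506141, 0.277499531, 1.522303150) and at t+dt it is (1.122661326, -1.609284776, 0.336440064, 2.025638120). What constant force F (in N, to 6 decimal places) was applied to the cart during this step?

ẍ = (ẋ'−ẋ)/dt = (-1.609284776−-1.461506141)/0.038718 = -3.816794
θ̈ = (θ̇'−θ̇)/dt = (2.025638120−1.522303150)/0.038718 = 13.000025
sinθ=0.273952, cosθ=0.961743
F = (M+m)·ẍ + m·l·cosθ·θ̈ − m·l·sinθ·θ̇² = -3.435134 + 0.882192 − 0.044796 = -2.597737

F = -2.597737 N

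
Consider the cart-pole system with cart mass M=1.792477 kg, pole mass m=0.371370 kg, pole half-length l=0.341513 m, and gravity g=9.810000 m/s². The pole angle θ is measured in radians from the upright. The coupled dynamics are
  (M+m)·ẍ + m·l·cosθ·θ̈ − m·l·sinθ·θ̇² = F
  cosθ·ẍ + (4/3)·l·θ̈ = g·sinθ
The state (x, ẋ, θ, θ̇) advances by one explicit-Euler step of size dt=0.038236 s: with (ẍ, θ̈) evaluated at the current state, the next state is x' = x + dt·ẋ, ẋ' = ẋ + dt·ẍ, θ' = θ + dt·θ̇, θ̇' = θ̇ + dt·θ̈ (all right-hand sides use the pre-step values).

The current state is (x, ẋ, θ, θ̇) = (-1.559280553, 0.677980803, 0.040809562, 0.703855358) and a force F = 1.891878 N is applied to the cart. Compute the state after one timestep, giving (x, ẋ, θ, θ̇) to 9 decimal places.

(-1.533357279, 0.714133976, 0.067722175, 0.658132680)

sinθ=0.040798235, cosθ=0.999167405
temp = (F + m·l·θ̇²·sinθ)/(M+m) = (1.891878 + 0.002563435)/2.163847 = 0.875496944
θ̈ = (g·sinθ − cosθ·temp)/(l·(4/3 − m·cos²θ/(M+m))) = -1.195801806
ẍ = temp − m·l·θ̈·cosθ/(M+m) = 0.945527080
Euler: x'=-1.559280553+0.038236·0.677980803=-1.533357279, ẋ'=0.677980803+0.038236·0.945527080=0.714133976
       θ'=0.040809562+0.038236·0.703855358=0.067722175, θ̇'=0.703855358+0.038236·-1.195801806=0.658132680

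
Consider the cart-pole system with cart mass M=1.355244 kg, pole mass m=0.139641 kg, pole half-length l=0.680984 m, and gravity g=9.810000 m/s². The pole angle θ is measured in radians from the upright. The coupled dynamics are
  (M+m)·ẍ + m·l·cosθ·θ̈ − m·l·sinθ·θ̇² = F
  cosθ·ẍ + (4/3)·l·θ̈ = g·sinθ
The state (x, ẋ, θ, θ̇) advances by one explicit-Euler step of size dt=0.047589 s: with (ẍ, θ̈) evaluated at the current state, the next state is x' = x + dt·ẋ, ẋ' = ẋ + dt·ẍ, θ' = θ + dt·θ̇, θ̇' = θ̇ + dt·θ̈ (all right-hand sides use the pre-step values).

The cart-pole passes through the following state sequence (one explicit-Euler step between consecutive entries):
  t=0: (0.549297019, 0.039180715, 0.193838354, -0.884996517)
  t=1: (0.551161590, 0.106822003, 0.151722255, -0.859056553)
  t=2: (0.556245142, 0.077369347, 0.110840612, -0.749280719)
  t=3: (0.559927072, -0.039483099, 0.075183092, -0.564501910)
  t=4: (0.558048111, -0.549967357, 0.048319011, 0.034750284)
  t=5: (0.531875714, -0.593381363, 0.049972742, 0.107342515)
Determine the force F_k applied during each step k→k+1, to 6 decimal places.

F_0 = 2.161292 N
F_1 = -0.718949 N
F_2 = -3.309559 N
F_3 = -14.843760 N
F_4 = -1.218858 N

step 0→1:
  ẍ = (ẋ'−ẋ)/dt = (0.106822003−0.039180715)/0.047589 = 1.421364
  θ̈ = (θ̇'−θ̇)/dt = (-0.859056553−-0.884996517)/0.047589 = 0.545083
  sinθ=0.192627, cosθ=0.981272
  F = (M+m)·ẍ + m·l·cosθ·θ̈ − m·l·sinθ·θ̇² = 2.124776 + 0.050863 − 0.014347 = 2.161292
step 1→2:
  ẍ = (ẋ'−ẋ)/dt = (0.077369347−0.106822003)/0.047589 = -0.618896
  θ̈ = (θ̇'−θ̇)/dt = (-0.749280719−-0.859056553)/0.047589 = 2.306748
  sinθ=0.151141, cosθ=0.988512
  F = (M+m)·ẍ + m·l·cosθ·θ̈ − m·l·sinθ·θ̇² = -0.925179 + 0.216836 − 0.010607 = -0.718949
step 2→3:
  ẍ = (ẋ'−ẋ)/dt = (-0.039483099−0.077369347)/0.047589 = -2.455451
  θ̈ = (θ̇'−θ̇)/dt = (-0.564501910−-0.749280719)/0.047589 = 3.882805
  sinθ=0.110614, cosθ=0.993863
  F = (M+m)·ẍ + m·l·cosθ·θ̈ − m·l·sinθ·θ̇² = -3.670617 + 0.366963 − 0.005905 = -3.309559
step 3→4:
  ẍ = (ẋ'−ẋ)/dt = (-0.549967357−-0.039483099)/0.047589 = -10.726938
  θ̈ = (θ̇'−θ̇)/dt = (0.034750284−-0.564501910)/0.047589 = 12.592242
  sinθ=0.075112, cosθ=0.997175
  F = (M+m)·ẍ + m·l·cosθ·θ̈ − m·l·sinθ·θ̇² = -16.035539 + 1.194055 − 0.002276 = -14.843760
step 4→5:
  ẍ = (ẋ'−ẋ)/dt = (-0.593381363−-0.549967357)/0.047589 = -0.912270
  θ̈ = (θ̇'−θ̇)/dt = (0.107342515−0.034750284)/0.047589 = 1.525399
  sinθ=0.048300, cosθ=0.998833
  F = (M+m)·ẍ + m·l·cosθ·θ̈ − m·l·sinθ·θ̇² = -1.363738 + 0.144886 − 0.000006 = -1.218858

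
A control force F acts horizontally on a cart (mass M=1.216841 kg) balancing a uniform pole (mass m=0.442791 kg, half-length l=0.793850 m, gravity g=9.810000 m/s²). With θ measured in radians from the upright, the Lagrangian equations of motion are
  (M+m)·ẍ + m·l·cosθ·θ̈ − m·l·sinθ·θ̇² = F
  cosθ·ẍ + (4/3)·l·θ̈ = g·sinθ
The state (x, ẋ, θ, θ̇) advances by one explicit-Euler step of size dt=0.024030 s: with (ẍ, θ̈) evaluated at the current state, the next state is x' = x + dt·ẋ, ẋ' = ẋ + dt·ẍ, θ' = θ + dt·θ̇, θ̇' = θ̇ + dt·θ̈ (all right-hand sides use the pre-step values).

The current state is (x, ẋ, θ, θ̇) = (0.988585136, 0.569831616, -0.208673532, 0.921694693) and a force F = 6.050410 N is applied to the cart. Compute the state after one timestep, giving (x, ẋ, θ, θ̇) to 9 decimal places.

sinθ=-0.207162390, cosθ=0.978306570
temp = (F + m·l·θ̇²·sinθ)/(M+m) = (6.050410 + -0.061861767)/1.659632 = 3.608359102
θ̈ = (g·sinθ − cosθ·temp)/(l·(4/3 − m·cos²θ/(M+m))) = -6.499914387
ẍ = temp − m·l·θ̈·cosθ/(M+m) = 4.955174399
Euler: x'=0.988585136+0.024030·0.569831616=1.002278190, ẋ'=0.569831616+0.024030·4.955174399=0.688904457
       θ'=-0.208673532+0.024030·0.921694693=-0.186525209, θ̇'=0.921694693+0.024030·-6.499914387=0.765501750

(1.002278190, 0.688904457, -0.186525209, 0.765501750)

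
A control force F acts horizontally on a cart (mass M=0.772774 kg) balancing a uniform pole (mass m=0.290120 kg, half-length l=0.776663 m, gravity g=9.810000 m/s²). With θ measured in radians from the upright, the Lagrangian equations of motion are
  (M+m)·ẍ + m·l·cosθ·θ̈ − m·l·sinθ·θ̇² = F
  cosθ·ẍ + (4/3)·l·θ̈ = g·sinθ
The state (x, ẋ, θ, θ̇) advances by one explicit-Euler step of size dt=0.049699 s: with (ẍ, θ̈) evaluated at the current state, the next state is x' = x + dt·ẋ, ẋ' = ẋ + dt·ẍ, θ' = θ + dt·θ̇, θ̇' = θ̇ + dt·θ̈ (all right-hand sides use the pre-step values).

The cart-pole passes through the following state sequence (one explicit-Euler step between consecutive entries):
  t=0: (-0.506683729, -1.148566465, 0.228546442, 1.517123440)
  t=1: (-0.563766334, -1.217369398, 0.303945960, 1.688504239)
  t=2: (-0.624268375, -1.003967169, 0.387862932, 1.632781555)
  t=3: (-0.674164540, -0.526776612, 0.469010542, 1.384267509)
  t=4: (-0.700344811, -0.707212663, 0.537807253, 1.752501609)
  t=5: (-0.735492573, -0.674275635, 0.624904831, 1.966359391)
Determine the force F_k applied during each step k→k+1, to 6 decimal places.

F_0 = -0.832161 N
F_1 = 4.130632 N
F_2 = 8.935280 N
F_3 = -2.564858 N
F_4 = 1.182631 N

step 0→1:
  ẍ = (ẋ'−ẋ)/dt = (-1.217369398−-1.148566465)/0.049699 = -1.384393
  θ̈ = (θ̇'−θ̇)/dt = (1.688504239−1.517123440)/0.049699 = 3.448375
  sinθ=0.226562, cosθ=0.973997
  F = (M+m)·ẍ + m·l·cosθ·θ̈ − m·l·sinθ·θ̇² = -1.471463 + 0.756802 − 0.117500 = -0.832161
step 1→2:
  ẍ = (ẋ'−ẋ)/dt = (-1.003967169−-1.217369398)/0.049699 = 4.293894
  θ̈ = (θ̇'−θ̇)/dt = (1.632781555−1.688504239)/0.049699 = -1.121203
  sinθ=0.299288, cosθ=0.954163
  F = (M+m)·ẍ + m·l·cosθ·θ̈ − m·l·sinθ·θ̇² = 4.563954 + -0.241056 − 0.192266 = 4.130632
step 2→3:
  ẍ = (ẋ'−ẋ)/dt = (-0.526776612−-1.003967169)/0.049699 = 9.601613
  θ̈ = (θ̇'−θ̇)/dt = (1.384267509−1.632781555)/0.049699 = -5.000383
  sinθ=0.378211, cosθ=0.925719
  F = (M+m)·ẍ + m·l·cosθ·θ̈ − m·l·sinθ·θ̇² = 10.205497 + -1.043021 − 0.227196 = 8.935280
step 3→4:
  ẍ = (ẋ'−ẋ)/dt = (-0.707212663−-0.526776612)/0.049699 = -3.630577
  θ̈ = (θ̇'−θ̇)/dt = (1.752501609−1.384267509)/0.049699 = 7.409286
  sinθ=0.452004, cosθ=0.892016
  F = (M+m)·ẍ + m·l·cosθ·θ̈ − m·l·sinθ·θ̇² = -3.858919 + 1.489221 − 0.195161 = -2.564858
step 4→5:
  ẍ = (ẋ'−ẋ)/dt = (-0.674275635−-0.707212663)/0.049699 = 0.662730
  θ̈ = (θ̇'−θ̇)/dt = (1.966359391−1.752501609)/0.049699 = 4.303060
  sinθ=0.512254, cosθ=0.858834
  F = (M+m)·ẍ + m·l·cosθ·θ̈ − m·l·sinθ·θ̇² = 0.704412 + 0.832716 − 0.354497 = 1.182631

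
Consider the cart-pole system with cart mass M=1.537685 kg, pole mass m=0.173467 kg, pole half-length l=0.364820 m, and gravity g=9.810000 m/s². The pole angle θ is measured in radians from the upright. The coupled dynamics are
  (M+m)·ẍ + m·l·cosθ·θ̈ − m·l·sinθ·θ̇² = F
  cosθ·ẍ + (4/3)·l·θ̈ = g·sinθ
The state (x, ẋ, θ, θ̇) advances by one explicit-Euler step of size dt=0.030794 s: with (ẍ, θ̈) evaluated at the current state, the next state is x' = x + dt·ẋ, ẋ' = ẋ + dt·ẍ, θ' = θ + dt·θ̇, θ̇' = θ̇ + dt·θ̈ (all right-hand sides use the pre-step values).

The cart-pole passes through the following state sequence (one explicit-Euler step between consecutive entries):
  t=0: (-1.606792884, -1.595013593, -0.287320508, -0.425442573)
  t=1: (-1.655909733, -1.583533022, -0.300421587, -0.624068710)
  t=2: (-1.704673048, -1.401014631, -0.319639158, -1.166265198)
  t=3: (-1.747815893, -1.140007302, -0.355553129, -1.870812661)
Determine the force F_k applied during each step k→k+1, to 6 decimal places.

F_0 = 0.249735 N
F_1 = 9.085069 N
F_2 = 13.156061 N

step 0→1:
  ẍ = (ẋ'−ẋ)/dt = (-1.583533022−-1.595013593)/0.030794 = 0.372818
  θ̈ = (θ̇'−θ̇)/dt = (-0.624068710−-0.425442573)/0.030794 = -6.450157
  sinθ=-0.283384, cosθ=0.959007
  F = (M+m)·ẍ + m·l·cosθ·θ̈ − m·l·sinθ·θ̇² = 0.637949 + -0.391460 − -0.003246 = 0.249735
step 1→2:
  ẍ = (ẋ'−ẋ)/dt = (-1.401014631−-1.583533022)/0.030794 = 5.927076
  θ̈ = (θ̇'−θ̇)/dt = (-1.166265198−-0.624068710)/0.030794 = -17.607212
  sinθ=-0.295923, cosθ=0.955212
  F = (M+m)·ẍ + m·l·cosθ·θ̈ − m·l·sinθ·θ̇² = 10.142129 + -1.064353 − -0.007294 = 9.085069
step 2→3:
  ẍ = (ẋ'−ẋ)/dt = (-1.140007302−-1.401014631)/0.030794 = 8.475915
  θ̈ = (θ̇'−θ̇)/dt = (-1.870812661−-1.166265198)/0.030794 = -22.879375
  sinθ=-0.314224, cosθ=0.949349
  F = (M+m)·ẍ + m·l·cosθ·θ̈ − m·l·sinθ·θ̇² = 14.503579 + -1.374566 − -0.027048 = 13.156061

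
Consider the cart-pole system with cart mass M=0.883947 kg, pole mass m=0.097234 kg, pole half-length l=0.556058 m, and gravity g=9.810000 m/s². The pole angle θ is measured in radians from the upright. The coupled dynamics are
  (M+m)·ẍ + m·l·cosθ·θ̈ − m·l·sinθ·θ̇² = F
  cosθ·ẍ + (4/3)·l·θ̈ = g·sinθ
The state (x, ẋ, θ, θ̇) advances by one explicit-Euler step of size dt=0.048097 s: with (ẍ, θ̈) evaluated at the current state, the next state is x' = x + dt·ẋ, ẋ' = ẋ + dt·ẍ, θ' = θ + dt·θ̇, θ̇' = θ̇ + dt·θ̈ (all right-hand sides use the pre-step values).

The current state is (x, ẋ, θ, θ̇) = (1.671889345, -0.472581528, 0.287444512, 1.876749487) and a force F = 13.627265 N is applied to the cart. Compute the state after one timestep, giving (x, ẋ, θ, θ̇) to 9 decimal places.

sinθ=0.283502513, cosθ=0.958971493
temp = (F + m·l·θ̇²·sinθ)/(M+m) = (13.627265 + 0.053989309)/0.981181 = 13.943660048
θ̈ = (g·sinθ − cosθ·temp)/(l·(4/3 − m·cos²θ/(M+m))) = -15.332095090
ẍ = temp − m·l·θ̈·cosθ/(M+m) = 14.753867656
Euler: x'=1.671889345+0.048097·-0.472581528=1.649159591, ẋ'=-0.472581528+0.048097·14.753867656=0.237035245
       θ'=0.287444512+0.048097·1.876749487=0.377710532, θ̇'=1.876749487+0.048097·-15.332095090=1.139321709

(1.649159591, 0.237035245, 0.377710532, 1.139321709)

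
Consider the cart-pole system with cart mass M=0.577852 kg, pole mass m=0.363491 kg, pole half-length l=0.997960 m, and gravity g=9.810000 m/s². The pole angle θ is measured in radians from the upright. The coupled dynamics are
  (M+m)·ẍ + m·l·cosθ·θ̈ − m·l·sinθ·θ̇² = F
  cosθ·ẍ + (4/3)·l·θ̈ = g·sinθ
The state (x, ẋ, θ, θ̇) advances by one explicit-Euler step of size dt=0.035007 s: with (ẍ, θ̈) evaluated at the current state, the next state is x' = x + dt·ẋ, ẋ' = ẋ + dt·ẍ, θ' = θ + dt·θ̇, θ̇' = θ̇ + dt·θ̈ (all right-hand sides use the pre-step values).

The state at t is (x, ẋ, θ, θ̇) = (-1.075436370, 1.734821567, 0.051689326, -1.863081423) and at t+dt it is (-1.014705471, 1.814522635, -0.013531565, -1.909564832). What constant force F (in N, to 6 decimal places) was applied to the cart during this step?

F = 1.597091 N

ẍ = (ẋ'−ẋ)/dt = (1.814522635−1.734821567)/0.035007 = 2.276718
θ̈ = (θ̇'−θ̇)/dt = (-1.909564832−-1.863081423)/0.035007 = -1.327832
sinθ=0.051666, cosθ=0.998664
F = (M+m)·ẍ + m·l·cosθ·θ̈ − m·l·sinθ·θ̇² = 2.143173 + -0.481027 − 0.065055 = 1.597091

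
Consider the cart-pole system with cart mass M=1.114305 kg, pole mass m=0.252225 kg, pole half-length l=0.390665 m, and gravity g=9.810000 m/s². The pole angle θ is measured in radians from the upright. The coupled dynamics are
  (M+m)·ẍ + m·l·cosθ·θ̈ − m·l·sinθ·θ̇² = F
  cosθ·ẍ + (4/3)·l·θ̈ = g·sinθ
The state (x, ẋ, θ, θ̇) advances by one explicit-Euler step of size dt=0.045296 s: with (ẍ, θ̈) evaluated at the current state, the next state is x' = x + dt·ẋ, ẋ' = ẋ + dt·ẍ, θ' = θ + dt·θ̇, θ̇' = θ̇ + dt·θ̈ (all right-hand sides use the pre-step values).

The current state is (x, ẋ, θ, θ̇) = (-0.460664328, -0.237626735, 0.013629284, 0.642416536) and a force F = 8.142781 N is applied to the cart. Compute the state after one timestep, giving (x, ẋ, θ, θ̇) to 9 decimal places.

sinθ=0.013628862, cosθ=0.999907123
temp = (F + m·l·θ̇²·sinθ)/(M+m) = (8.142781 + 0.000554224)/1.366530 = 5.959133882
θ̈ = (g·sinθ − cosθ·temp)/(l·(4/3 − m·cos²θ/(M+m))) = -12.978972395
ẍ = temp − m·l·θ̈·cosθ/(M+m) = 6.894913185
Euler: x'=-0.460664328+0.045296·-0.237626735=-0.471427869, ẋ'=-0.237626735+0.045296·6.894913185=0.074685253
       θ'=0.013629284+0.045296·0.642416536=0.042728183, θ̇'=0.642416536+0.045296·-12.978972395=0.054521002

(-0.471427869, 0.074685253, 0.042728183, 0.054521002)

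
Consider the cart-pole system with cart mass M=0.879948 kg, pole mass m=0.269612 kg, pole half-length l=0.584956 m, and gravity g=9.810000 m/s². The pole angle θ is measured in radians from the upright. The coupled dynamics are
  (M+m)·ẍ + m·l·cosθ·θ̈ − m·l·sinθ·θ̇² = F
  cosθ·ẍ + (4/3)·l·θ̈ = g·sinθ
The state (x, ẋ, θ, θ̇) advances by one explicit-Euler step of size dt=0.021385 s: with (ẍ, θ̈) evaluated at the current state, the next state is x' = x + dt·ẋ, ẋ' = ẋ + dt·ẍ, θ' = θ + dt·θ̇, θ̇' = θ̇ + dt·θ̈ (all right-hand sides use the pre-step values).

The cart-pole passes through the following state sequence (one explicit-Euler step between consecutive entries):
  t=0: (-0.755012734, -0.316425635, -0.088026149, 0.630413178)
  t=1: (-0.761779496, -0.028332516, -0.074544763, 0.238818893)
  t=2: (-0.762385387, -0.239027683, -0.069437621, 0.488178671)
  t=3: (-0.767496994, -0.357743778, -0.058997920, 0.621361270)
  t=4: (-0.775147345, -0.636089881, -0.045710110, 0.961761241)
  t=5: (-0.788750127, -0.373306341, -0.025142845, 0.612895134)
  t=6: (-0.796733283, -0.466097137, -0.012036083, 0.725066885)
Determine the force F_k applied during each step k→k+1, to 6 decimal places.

F_0 = 12.615314 N
F_1 = -9.491457 N
F_2 = -5.399193 N
F_3 = -12.452995 N
F_4 = 11.562562 N
F_5 = -4.159532 N

step 0→1:
  ẍ = (ẋ'−ẋ)/dt = (-0.028332516−-0.316425635)/0.021385 = 13.471738
  θ̈ = (θ̇'−θ̇)/dt = (0.238818893−0.630413178)/0.021385 = -18.311634
  sinθ=-0.087913, cosθ=0.996128
  F = (M+m)·ẍ + m·l·cosθ·θ̈ − m·l·sinθ·θ̇² = 15.486571 + -2.876767 − -0.005510 = 12.615314
step 1→2:
  ẍ = (ẋ'−ẋ)/dt = (-0.239027683−-0.028332516)/0.021385 = -9.852474
  θ̈ = (θ̇'−θ̇)/dt = (0.488178671−0.238818893)/0.021385 = 11.660499
  sinθ=-0.074476, cosθ=0.997223
  F = (M+m)·ẍ + m·l·cosθ·θ̈ − m·l·sinθ·θ̇² = -11.326011 + 1.833884 − -0.000670 = -9.491457
step 2→3:
  ẍ = (ẋ'−ẋ)/dt = (-0.357743778−-0.239027683)/0.021385 = -5.551372
  θ̈ = (θ̇'−θ̇)/dt = (0.621361270−0.488178671)/0.021385 = 6.227851
  sinθ=-0.069382, cosθ=0.997590
  F = (M+m)·ẍ + m·l·cosθ·θ̈ − m·l·sinθ·θ̇² = -6.381635 + 0.979835 − -0.002608 = -5.399193
step 3→4:
  ẍ = (ẋ'−ẋ)/dt = (-0.636089881−-0.357743778)/0.021385 = -13.015951
  θ̈ = (θ̇'−θ̇)/dt = (0.961761241−0.621361270)/0.021385 = 15.917698
  sinθ=-0.058964, cosθ=0.998260
  F = (M+m)·ẍ + m·l·cosθ·θ̈ − m·l·sinθ·θ̇² = -14.962616 + 2.506031 − -0.003590 = -12.452995
step 4→5:
  ẍ = (ẋ'−ẋ)/dt = (-0.373306341−-0.636089881)/0.021385 = 12.288218
  θ̈ = (θ̇'−θ̇)/dt = (0.612895134−0.961761241)/0.021385 = -16.313589
  sinθ=-0.045694, cosθ=0.998955
  F = (M+m)·ẍ + m·l·cosθ·θ̈ − m·l·sinθ·θ̇² = 14.126044 + -2.570148 − -0.006666 = 11.562562
step 5→6:
  ẍ = (ẋ'−ẋ)/dt = (-0.466097137−-0.373306341)/0.021385 = -4.339060
  θ̈ = (θ̇'−θ̇)/dt = (0.725066885−0.612895134)/0.021385 = 5.245347
  sinθ=-0.025140, cosθ=0.999684
  F = (M+m)·ẍ + m·l·cosθ·θ̈ − m·l·sinθ·θ̇² = -4.988010 + 0.826988 − -0.001489 = -4.159532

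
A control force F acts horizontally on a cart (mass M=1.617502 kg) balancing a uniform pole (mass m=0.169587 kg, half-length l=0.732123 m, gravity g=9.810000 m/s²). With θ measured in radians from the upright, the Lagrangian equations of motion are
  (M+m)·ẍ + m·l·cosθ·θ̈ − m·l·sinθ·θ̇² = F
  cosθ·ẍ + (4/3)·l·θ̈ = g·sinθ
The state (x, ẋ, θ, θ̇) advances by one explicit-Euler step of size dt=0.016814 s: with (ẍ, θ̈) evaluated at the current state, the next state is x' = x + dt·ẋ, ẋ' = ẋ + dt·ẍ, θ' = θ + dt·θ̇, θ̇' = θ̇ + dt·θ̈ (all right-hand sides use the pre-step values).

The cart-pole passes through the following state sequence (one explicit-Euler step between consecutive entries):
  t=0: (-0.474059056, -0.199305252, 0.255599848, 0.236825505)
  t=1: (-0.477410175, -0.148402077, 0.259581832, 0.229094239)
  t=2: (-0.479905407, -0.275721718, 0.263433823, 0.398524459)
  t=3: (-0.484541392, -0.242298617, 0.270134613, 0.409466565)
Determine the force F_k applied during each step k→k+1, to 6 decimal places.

F_0 = 5.353288 N
F_1 = -12.324742 N
F_2 = 3.625277 N

step 0→1:
  ẍ = (ẋ'−ẋ)/dt = (-0.148402077−-0.199305252)/0.016814 = 3.027428
  θ̈ = (θ̇'−θ̇)/dt = (0.229094239−0.236825505)/0.016814 = -0.459811
  sinθ=0.252826, cosθ=0.967512
  F = (M+m)·ẍ + m·l·cosθ·θ̈ − m·l·sinθ·θ̇² = 5.410283 + -0.055235 − 0.001761 = 5.353288
step 1→2:
  ẍ = (ẋ'−ẋ)/dt = (-0.275721718−-0.148402077)/0.016814 = -7.572240
  θ̈ = (θ̇'−θ̇)/dt = (0.398524459−0.229094239)/0.016814 = 10.076735
  sinθ=0.256676, cosθ=0.966497
  F = (M+m)·ẍ + m·l·cosθ·θ̈ − m·l·sinθ·θ̇² = -13.532267 + 1.209197 − 0.001673 = -12.324742
step 2→3:
  ẍ = (ẋ'−ẋ)/dt = (-0.242298617−-0.275721718)/0.016814 = 1.987814
  θ̈ = (θ̇'−θ̇)/dt = (0.409466565−0.398524459)/0.016814 = 0.650774
  sinθ=0.260397, cosθ=0.965502
  F = (M+m)·ẍ + m·l·cosθ·θ̈ − m·l·sinθ·θ̇² = 3.552400 + 0.078012 − 0.005135 = 3.625277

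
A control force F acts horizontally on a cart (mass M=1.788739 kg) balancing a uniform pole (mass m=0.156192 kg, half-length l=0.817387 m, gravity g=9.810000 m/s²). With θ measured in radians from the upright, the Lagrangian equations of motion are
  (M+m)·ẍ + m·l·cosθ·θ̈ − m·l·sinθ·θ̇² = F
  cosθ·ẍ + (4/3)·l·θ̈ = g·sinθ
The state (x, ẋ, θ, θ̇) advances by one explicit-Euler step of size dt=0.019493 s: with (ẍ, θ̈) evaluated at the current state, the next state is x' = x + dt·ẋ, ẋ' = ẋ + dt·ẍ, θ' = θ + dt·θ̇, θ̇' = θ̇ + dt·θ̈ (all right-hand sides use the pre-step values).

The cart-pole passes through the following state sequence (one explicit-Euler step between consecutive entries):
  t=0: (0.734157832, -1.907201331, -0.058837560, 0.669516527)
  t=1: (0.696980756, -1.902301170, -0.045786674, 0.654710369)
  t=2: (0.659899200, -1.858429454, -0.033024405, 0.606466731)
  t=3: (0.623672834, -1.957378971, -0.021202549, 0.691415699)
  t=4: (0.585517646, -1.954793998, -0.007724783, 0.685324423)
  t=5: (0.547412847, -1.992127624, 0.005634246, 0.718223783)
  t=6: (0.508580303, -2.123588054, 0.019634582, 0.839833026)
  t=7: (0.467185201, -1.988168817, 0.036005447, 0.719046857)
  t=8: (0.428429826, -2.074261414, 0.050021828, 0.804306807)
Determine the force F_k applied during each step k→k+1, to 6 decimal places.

step 0→1:
  ẍ = (ẋ'−ẋ)/dt = (-1.902301170−-1.907201331)/0.019493 = 0.251381
  θ̈ = (θ̇'−θ̇)/dt = (0.654710369−0.669516527)/0.019493 = -0.759563
  sinθ=-0.058804, cosθ=0.998270
  F = (M+m)·ẍ + m·l·cosθ·θ̈ − m·l·sinθ·θ̇² = 0.488918 + -0.096805 − -0.003365 = 0.395478
step 1→2:
  ẍ = (ẋ'−ẋ)/dt = (-1.858429454−-1.902301170)/0.019493 = 2.250639
  θ̈ = (θ̇'−θ̇)/dt = (0.606466731−0.654710369)/0.019493 = -2.474921
  sinθ=-0.045771, cosθ=0.998952
  F = (M+m)·ẍ + m·l·cosθ·θ̈ − m·l·sinθ·θ̇² = 4.377339 + -0.315640 − -0.002505 = 4.064203
step 2→3:
  ẍ = (ẋ'−ẋ)/dt = (-1.957378971−-1.858429454)/0.019493 = -5.076156
  θ̈ = (θ̇'−θ̇)/dt = (0.691415699−0.606466731)/0.019493 = 4.357922
  sinθ=-0.033018, cosθ=0.999455
  F = (M+m)·ẍ + m·l·cosθ·θ̈ − m·l·sinθ·θ̇² = -9.872774 + 0.556069 − -0.001550 = -9.315154
step 3→4:
  ẍ = (ẋ'−ẋ)/dt = (-1.954793998−-1.957378971)/0.019493 = 0.132610
  θ̈ = (θ̇'−θ̇)/dt = (0.685324423−0.691415699)/0.019493 = -0.312485
  sinθ=-0.021201, cosθ=0.999775
  F = (M+m)·ẍ + m·l·cosθ·θ̈ − m·l·sinθ·θ̇² = 0.257918 + -0.039886 − -0.001294 = 0.219326
step 4→5:
  ẍ = (ẋ'−ẋ)/dt = (-1.992127624−-1.954793998)/0.019493 = -1.915232
  θ̈ = (θ̇'−θ̇)/dt = (0.718223783−0.685324423)/0.019493 = 1.687753
  sinθ=-0.007725, cosθ=0.999970
  F = (M+m)·ẍ + m·l·cosθ·θ̈ − m·l·sinθ·θ̇² = -3.724995 + 0.215468 − -0.000463 = -3.509064
step 5→6:
  ẍ = (ẋ'−ẋ)/dt = (-2.123588054−-1.992127624)/0.019493 = -6.743981
  θ̈ = (θ̇'−θ̇)/dt = (0.839833026−0.718223783)/0.019493 = 6.238611
  sinθ=0.005634, cosθ=0.999984
  F = (M+m)·ẍ + m·l·cosθ·θ̈ − m·l·sinθ·θ̇² = -13.116578 + 0.796467 − 0.000371 = -12.320483
step 6→7:
  ẍ = (ẋ'−ẋ)/dt = (-1.988168817−-2.123588054)/0.019493 = 6.947070
  θ̈ = (θ̇'−θ̇)/dt = (0.719046857−0.839833026)/0.019493 = -6.196387
  sinθ=0.019633, cosθ=0.999807
  F = (M+m)·ẍ + m·l·cosθ·θ̈ − m·l·sinθ·θ̇² = 13.511572 + -0.790936 − 0.001768 = 12.718868
step 7→8:
  ẍ = (ẋ'−ẋ)/dt = (-2.074261414−-1.988168817)/0.019493 = -4.416590
  θ̈ = (θ̇'−θ̇)/dt = (0.804306807−0.719046857)/0.019493 = 4.373875
  sinθ=0.035998, cosθ=0.999352
  F = (M+m)·ẍ + m·l·cosθ·θ̈ − m·l·sinθ·θ̇² = -8.589964 + 0.558048 − 0.002376 = -8.034292

F_0 = 0.395478 N
F_1 = 4.064203 N
F_2 = -9.315154 N
F_3 = 0.219326 N
F_4 = -3.509064 N
F_5 = -12.320483 N
F_6 = 12.718868 N
F_7 = -8.034292 N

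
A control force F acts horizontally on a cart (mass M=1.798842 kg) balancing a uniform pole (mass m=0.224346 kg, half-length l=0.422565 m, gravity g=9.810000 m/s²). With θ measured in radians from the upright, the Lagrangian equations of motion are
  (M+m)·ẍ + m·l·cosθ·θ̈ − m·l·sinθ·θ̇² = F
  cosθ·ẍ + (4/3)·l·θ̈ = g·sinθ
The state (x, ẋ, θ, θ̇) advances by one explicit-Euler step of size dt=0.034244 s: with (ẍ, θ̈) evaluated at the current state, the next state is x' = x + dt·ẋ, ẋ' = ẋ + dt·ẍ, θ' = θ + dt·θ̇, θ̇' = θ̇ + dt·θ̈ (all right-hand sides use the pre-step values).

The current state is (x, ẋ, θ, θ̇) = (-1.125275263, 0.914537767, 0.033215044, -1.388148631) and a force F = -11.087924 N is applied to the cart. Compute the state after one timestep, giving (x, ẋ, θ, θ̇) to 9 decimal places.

sinθ=0.033208937, cosθ=0.999448431
temp = (F + m·l·θ̇²·sinθ)/(M+m) = (-11.087924 + 0.006066508)/2.023188 = -5.477423498
θ̈ = (g·sinθ − cosθ·temp)/(l·(4/3 − m·cos²θ/(M+m))) = 11.227291132
ẍ = temp − m·l·θ̈·cosθ/(M+m) = -6.003211883
Euler: x'=-1.125275263+0.034244·0.914537767=-1.093957832, ẋ'=0.914537767+0.034244·-6.003211883=0.708963779
       θ'=0.033215044+0.034244·-1.388148631=-0.014320718, θ̇'=-1.388148631+0.034244·11.227291132=-1.003681273

(-1.093957832, 0.708963779, -0.014320718, -1.003681273)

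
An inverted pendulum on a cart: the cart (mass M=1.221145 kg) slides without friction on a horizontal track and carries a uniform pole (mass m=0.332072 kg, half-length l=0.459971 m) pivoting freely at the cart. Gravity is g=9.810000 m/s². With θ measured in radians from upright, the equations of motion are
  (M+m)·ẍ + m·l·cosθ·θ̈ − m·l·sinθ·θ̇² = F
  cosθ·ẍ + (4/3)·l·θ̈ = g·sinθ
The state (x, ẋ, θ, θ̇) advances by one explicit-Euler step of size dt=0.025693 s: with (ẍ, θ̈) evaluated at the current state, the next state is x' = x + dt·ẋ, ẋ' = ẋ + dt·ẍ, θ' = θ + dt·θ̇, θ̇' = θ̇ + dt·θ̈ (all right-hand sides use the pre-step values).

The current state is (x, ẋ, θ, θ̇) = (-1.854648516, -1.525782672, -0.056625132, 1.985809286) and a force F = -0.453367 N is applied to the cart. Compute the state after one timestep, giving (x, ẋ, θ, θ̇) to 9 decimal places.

sinθ=-0.056594876, cosθ=0.998397226
temp = (F + m·l·θ̇²·sinθ)/(M+m) = (-0.453367 + -0.034089050)/1.553217 = -0.313836412
θ̈ = (g·sinθ − cosθ·temp)/(l·(4/3 − m·cos²θ/(M+m))) = -0.469389909
ẍ = temp − m·l·θ̈·cosθ/(M+m) = -0.267750553
Euler: x'=-1.854648516+0.025693·-1.525782672=-1.893850450, ẋ'=-1.525782672+0.025693·-0.267750553=-1.532661987
       θ'=-0.056625132+0.025693·1.985809286=-0.005603734, θ̇'=1.985809286+0.025693·-0.469389909=1.973749251

(-1.893850450, -1.532661987, -0.005603734, 1.973749251)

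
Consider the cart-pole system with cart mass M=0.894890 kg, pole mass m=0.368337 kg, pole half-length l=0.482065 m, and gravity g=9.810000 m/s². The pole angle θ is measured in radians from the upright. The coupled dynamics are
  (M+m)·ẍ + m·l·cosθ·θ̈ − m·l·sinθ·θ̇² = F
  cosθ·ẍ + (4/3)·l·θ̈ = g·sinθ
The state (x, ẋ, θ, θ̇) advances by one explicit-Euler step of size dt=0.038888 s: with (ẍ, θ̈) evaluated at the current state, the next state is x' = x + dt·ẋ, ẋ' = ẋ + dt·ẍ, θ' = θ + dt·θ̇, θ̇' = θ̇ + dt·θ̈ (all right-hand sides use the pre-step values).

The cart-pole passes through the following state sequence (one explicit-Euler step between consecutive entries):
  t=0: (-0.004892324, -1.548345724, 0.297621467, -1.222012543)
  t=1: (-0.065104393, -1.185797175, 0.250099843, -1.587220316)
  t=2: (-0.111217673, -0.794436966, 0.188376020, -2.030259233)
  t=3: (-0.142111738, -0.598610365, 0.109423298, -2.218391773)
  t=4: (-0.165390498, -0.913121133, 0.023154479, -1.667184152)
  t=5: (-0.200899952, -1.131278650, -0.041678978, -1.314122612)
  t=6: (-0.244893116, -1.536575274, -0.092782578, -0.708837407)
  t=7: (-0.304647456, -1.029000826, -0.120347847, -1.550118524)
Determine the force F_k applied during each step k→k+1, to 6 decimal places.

F_0 = 10.104944 N
F_1 = 10.642147 N
F_2 = 5.380302 N
F_3 = -7.810149 N
F_4 = -5.486350 N
F_5 = -10.391438 N
F_6 = 12.671411 N

step 0→1:
  ẍ = (ẋ'−ẋ)/dt = (-1.185797175−-1.548345724)/0.038888 = 9.322890
  θ̈ = (θ̇'−θ̇)/dt = (-1.587220316−-1.222012543)/0.038888 = -9.391272
  sinθ=0.293247, cosθ=0.956037
  F = (M+m)·ẍ + m·l·cosθ·θ̈ − m·l·sinθ·θ̇² = 11.776926 + -1.594226 − 0.077756 = 10.104944
step 1→2:
  ẍ = (ẋ'−ẋ)/dt = (-0.794436966−-1.185797175)/0.038888 = 10.063778
  θ̈ = (θ̇'−θ̇)/dt = (-2.030259233−-1.587220316)/0.038888 = -11.392690
  sinθ=0.247501, cosθ=0.968888
  F = (M+m)·ẍ + m·l·cosθ·θ̈ − m·l·sinθ·θ̇² = 12.712836 + -1.959976 − 0.110714 = 10.642147
step 2→3:
  ẍ = (ẋ'−ẋ)/dt = (-0.598610365−-0.794436966)/0.038888 = 5.035656
  θ̈ = (θ̇'−θ̇)/dt = (-2.218391773−-2.030259233)/0.038888 = -4.837804
  sinθ=0.187264, cosθ=0.982310
  F = (M+m)·ẍ + m·l·cosθ·θ̈ − m·l·sinθ·θ̇² = 6.361177 + -0.843816 − 0.137059 = 5.380302
step 3→4:
  ẍ = (ẋ'−ẋ)/dt = (-0.913121133−-0.598610365)/0.038888 = -8.087605
  θ̈ = (θ̇'−θ̇)/dt = (-1.667184152−-2.218391773)/0.038888 = 14.174234
  sinθ=0.109205, cosθ=0.994019
  F = (M+m)·ẍ + m·l·cosθ·θ̈ − m·l·sinθ·θ̇² = -10.216481 + 2.501758 − 0.095427 = -7.810149
step 4→5:
  ẍ = (ẋ'−ẋ)/dt = (-1.131278650−-0.913121133)/0.038888 = -5.609893
  θ̈ = (θ̇'−θ̇)/dt = (-1.314122612−-1.667184152)/0.038888 = 9.078933
  sinθ=0.023152, cosθ=0.999732
  F = (M+m)·ẍ + m·l·cosθ·θ̈ − m·l·sinθ·θ̇² = -7.086568 + 1.611645 − 0.011427 = -5.486350
step 5→6:
  ẍ = (ẋ'−ẋ)/dt = (-1.536575274−-1.131278650)/0.038888 = -10.422151
  θ̈ = (θ̇'−θ̇)/dt = (-0.708837407−-1.314122612)/0.038888 = 15.564832
  sinθ=-0.041667, cosθ=0.999132
  F = (M+m)·ẍ + m·l·cosθ·θ̈ − m·l·sinθ·θ̇² = -13.165543 + 2.761328 − -0.012777 = -10.391438
step 6→7:
  ẍ = (ẋ'−ẋ)/dt = (-1.029000826−-1.536575274)/0.038888 = 13.052213
  θ̈ = (θ̇'−θ̇)/dt = (-1.550118524−-0.708837407)/0.038888 = -21.633437
  sinθ=-0.092650, cosθ=0.995699
  F = (M+m)·ẍ + m·l·cosθ·θ̈ − m·l·sinθ·θ̇² = 16.487908 + -3.824762 − -0.008266 = 12.671411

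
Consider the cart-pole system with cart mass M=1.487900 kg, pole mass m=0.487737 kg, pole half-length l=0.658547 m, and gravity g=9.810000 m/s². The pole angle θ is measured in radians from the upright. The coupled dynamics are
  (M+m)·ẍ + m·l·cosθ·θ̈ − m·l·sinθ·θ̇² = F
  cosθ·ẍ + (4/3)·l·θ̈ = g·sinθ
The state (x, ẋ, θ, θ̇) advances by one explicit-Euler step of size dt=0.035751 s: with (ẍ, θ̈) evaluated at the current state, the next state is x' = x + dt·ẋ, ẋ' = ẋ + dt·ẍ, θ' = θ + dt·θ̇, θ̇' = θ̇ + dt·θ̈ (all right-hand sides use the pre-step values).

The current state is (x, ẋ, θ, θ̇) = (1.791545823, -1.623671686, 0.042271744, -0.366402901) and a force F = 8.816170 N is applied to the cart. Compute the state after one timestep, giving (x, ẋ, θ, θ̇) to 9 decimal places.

(1.733497937, -1.431285646, 0.029172474, -0.568430806)

sinθ=0.042259156, cosθ=0.999106683
temp = (F + m·l·θ̇²·sinθ)/(M+m) = (8.816170 + 0.001822263)/1.975637 = 4.463366632
θ̈ = (g·sinθ − cosθ·temp)/(l·(4/3 − m·cos²θ/(M+m))) = -5.650972141
ẍ = temp − m·l·θ̈·cosθ/(M+m) = 5.381277174
Euler: x'=1.791545823+0.035751·-1.623671686=1.733497937, ẋ'=-1.623671686+0.035751·5.381277174=-1.431285646
       θ'=0.042271744+0.035751·-0.366402901=0.029172474, θ̇'=-0.366402901+0.035751·-5.650972141=-0.568430806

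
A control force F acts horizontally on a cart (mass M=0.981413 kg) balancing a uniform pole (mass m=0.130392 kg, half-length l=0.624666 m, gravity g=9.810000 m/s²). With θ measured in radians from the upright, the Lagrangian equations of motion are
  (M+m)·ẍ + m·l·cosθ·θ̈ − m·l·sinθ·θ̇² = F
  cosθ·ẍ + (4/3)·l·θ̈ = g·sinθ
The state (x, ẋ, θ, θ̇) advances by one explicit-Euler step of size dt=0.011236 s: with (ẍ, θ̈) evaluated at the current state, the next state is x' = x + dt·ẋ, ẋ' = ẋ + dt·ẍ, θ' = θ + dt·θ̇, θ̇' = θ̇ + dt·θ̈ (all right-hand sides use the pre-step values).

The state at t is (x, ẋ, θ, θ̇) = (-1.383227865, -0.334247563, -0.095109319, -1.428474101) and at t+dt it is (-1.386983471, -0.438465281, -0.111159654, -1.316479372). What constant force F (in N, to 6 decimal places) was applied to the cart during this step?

ẍ = (ẋ'−ẋ)/dt = (-0.438465281−-0.334247563)/0.011236 = -9.275340
θ̈ = (θ̇'−θ̇)/dt = (-1.316479372−-1.428474101)/0.011236 = 9.967491
sinθ=-0.094966, cosθ=0.995481
F = (M+m)·ẍ + m·l·cosθ·θ̈ − m·l·sinθ·θ̇² = -10.312369 + 0.808197 − -0.015784 = -9.488388

F = -9.488388 N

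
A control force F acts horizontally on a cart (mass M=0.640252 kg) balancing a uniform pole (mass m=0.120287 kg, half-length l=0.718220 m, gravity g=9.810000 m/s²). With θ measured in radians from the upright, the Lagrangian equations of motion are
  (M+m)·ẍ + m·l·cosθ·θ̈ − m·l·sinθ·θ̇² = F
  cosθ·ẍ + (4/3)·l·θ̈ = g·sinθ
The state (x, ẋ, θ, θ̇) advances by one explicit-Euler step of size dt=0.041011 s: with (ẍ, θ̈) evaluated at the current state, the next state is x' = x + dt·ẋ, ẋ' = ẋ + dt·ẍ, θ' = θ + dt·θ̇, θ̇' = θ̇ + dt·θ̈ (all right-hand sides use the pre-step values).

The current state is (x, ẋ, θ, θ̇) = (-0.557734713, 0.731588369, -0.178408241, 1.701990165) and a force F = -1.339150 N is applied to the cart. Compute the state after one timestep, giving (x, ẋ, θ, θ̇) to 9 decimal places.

(-0.527731542, 0.656714558, -0.108607922, 1.704380141)

sinθ=-0.177463305, cosθ=0.984127418
temp = (F + m·l·θ̇²·sinθ)/(M+m) = (-1.339150 + -0.044411848)/0.760539 = -1.819185930
θ̈ = (g·sinθ − cosθ·temp)/(l·(4/3 − m·cos²θ/(M+m))) = 0.058276462
ẍ = temp − m·l·θ̈·cosθ/(M+m) = -1.825700702
Euler: x'=-0.557734713+0.041011·0.731588369=-0.527731542, ẋ'=0.731588369+0.041011·-1.825700702=0.656714558
       θ'=-0.178408241+0.041011·1.701990165=-0.108607922, θ̇'=1.701990165+0.041011·0.058276462=1.704380141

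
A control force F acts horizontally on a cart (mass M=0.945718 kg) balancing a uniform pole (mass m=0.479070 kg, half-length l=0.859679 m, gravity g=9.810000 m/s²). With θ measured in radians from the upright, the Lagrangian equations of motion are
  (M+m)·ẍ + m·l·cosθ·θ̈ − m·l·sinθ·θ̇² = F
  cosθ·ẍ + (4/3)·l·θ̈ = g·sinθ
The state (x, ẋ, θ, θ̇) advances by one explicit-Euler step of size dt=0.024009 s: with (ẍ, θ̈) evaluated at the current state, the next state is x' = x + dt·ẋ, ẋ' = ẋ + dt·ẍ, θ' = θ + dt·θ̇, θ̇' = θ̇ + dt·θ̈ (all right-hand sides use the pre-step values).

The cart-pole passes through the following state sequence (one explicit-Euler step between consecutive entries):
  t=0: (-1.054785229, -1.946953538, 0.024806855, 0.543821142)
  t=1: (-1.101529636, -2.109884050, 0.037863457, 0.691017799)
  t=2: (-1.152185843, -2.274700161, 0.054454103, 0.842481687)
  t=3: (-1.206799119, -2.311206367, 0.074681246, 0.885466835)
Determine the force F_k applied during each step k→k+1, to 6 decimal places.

step 0→1:
  ẍ = (ẋ'−ẋ)/dt = (-2.109884050−-1.946953538)/0.024009 = -6.786227
  θ̈ = (θ̇'−θ̇)/dt = (0.691017799−0.543821142)/0.024009 = 6.130895
  sinθ=0.024804, cosθ=0.999692
  F = (M+m)·ẍ + m·l·cosθ·θ̈ − m·l·sinθ·θ̇² = -9.668934 + 2.524210 − 0.003021 = -7.147745
step 1→2:
  ẍ = (ẋ'−ẋ)/dt = (-2.274700161−-2.109884050)/0.024009 = -6.864764
  θ̈ = (θ̇'−θ̇)/dt = (0.842481687−0.691017799)/0.024009 = 6.308630
  sinθ=0.037854, cosθ=0.999283
  F = (M+m)·ẍ + m·l·cosθ·θ̈ − m·l·sinθ·θ̇² = -9.780833 + 2.596324 − 0.007444 = -7.191953
step 2→3:
  ẍ = (ẋ'−ẋ)/dt = (-2.311206367−-2.274700161)/0.024009 = -1.520522
  θ̈ = (θ̇'−θ̇)/dt = (0.885466835−0.842481687)/0.024009 = 1.790376
  sinθ=0.054427, cosθ=0.998518
  F = (M+m)·ẍ + m·l·cosθ·θ̈ − m·l·sinθ·θ̇² = -2.166421 + 0.736267 − 0.015910 = -1.446064

F_0 = -7.147745 N
F_1 = -7.191953 N
F_2 = -1.446064 N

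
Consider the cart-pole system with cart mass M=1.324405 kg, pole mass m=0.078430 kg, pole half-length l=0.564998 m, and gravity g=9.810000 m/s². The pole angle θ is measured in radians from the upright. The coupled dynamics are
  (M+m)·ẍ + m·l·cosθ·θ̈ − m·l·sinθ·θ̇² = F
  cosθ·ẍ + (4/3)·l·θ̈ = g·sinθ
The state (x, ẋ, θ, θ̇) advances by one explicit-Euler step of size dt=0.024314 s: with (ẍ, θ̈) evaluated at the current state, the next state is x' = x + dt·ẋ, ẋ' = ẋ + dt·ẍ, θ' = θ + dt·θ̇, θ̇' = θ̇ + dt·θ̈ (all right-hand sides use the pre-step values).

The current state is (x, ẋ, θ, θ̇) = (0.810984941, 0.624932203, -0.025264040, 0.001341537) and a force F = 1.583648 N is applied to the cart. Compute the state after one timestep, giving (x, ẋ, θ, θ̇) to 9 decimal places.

(0.826179543, 0.653844170, -0.025231422, -0.045023344)

sinθ=-0.025261353, cosθ=0.999680881
temp = (F + m·l·θ̇²·sinθ)/(M+m) = (1.583648 + -0.000000002)/1.402835 = 1.128891137
θ̈ = (g·sinθ − cosθ·temp)/(l·(4/3 − m·cos²θ/(M+m))) = -1.906921172
ẍ = temp − m·l·θ̈·cosθ/(M+m) = 1.189107796
Euler: x'=0.810984941+0.024314·0.624932203=0.826179543, ẋ'=0.624932203+0.024314·1.189107796=0.653844170
       θ'=-0.025264040+0.024314·0.001341537=-0.025231422, θ̇'=0.001341537+0.024314·-1.906921172=-0.045023344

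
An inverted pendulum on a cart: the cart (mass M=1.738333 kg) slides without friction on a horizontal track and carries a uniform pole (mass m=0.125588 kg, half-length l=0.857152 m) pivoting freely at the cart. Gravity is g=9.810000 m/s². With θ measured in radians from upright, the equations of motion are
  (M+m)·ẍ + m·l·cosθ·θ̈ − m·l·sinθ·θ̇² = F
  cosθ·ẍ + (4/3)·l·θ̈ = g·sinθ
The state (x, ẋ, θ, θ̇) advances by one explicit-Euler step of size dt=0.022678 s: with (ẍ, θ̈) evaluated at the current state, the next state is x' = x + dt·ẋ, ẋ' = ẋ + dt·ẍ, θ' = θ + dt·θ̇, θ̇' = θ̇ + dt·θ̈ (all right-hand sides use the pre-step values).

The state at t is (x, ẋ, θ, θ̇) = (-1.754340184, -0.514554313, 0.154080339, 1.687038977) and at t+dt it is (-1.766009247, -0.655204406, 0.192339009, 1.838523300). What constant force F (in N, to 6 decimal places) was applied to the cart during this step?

ẍ = (ẋ'−ẋ)/dt = (-0.655204406−-0.514554313)/0.022678 = -6.202050
θ̈ = (θ̇'−θ̇)/dt = (1.838523300−1.687038977)/0.022678 = 6.679792
sinθ=0.153471, cosθ=0.988153
F = (M+m)·ẍ + m·l·cosθ·θ̈ − m·l·sinθ·θ̇² = -11.560131 + 0.710548 − 0.047020 = -10.896604

F = -10.896604 N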